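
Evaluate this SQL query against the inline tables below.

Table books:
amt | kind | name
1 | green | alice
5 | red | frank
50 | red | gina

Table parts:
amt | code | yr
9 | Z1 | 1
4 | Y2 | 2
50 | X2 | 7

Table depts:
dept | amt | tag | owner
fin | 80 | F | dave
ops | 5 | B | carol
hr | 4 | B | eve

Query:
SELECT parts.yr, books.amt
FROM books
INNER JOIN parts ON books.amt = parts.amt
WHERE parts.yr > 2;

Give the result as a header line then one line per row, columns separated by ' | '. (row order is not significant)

After JOIN parts (1 rows):
books.amt | books.kind | books.name | parts.amt | parts.code | parts.yr
50 | red | gina | 50 | X2 | 7
After WHERE (1 rows):
books.amt | books.kind | books.name | parts.amt | parts.code | parts.yr
50 | red | gina | 50 | X2 | 7
After SELECT (1 rows):
parts.yr | books.amt
7 | 50

== RESULT ==
parts.yr | books.amt
7 | 50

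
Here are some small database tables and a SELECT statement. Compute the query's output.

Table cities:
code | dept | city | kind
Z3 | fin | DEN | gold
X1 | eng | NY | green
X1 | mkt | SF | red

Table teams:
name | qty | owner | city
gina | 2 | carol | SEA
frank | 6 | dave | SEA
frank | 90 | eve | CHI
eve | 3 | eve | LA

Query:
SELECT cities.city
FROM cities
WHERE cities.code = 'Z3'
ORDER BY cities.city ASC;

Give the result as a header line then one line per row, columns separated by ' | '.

== RESULT ==
cities.city
DEN

Derivation:
After WHERE (1 rows):
cities.code | cities.dept | cities.city | cities.kind
Z3 | fin | DEN | gold
After SELECT (1 rows):
cities.city
DEN
After ORDER BY (1 rows):
cities.city
DEN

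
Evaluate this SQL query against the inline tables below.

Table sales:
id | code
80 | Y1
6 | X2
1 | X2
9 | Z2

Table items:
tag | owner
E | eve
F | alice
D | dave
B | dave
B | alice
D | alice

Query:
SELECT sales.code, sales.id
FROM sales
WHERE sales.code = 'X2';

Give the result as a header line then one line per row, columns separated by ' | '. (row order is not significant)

== RESULT ==
sales.code | sales.id
X2 | 6
X2 | 1

Derivation:
After WHERE (2 rows):
sales.id | sales.code
6 | X2
1 | X2
After SELECT (2 rows):
sales.code | sales.id
X2 | 6
X2 | 1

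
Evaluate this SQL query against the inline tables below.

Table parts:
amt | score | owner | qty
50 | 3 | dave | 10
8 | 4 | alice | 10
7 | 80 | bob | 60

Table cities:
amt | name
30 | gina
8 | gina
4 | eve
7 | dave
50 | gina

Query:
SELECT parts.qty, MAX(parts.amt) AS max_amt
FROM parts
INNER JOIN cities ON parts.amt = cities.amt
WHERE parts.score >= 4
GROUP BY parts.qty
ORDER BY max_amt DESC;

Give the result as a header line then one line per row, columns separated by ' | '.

== RESULT ==
parts.qty | max_amt
10 | 8
60 | 7

Derivation:
After JOIN cities (3 rows):
parts.amt | parts.score | parts.owner | parts.qty | cities.amt | cities.name
50 | 3 | dave | 10 | 50 | gina
8 | 4 | alice | 10 | 8 | gina
7 | 80 | bob | 60 | 7 | dave
After WHERE (2 rows):
parts.amt | parts.score | parts.owner | parts.qty | cities.amt | cities.name
8 | 4 | alice | 10 | 8 | gina
7 | 80 | bob | 60 | 7 | dave
After GROUP BY (2 rows):
parts.qty | max_amt
10 | 8
60 | 7
After ORDER BY (2 rows):
parts.qty | max_amt
10 | 8
60 | 7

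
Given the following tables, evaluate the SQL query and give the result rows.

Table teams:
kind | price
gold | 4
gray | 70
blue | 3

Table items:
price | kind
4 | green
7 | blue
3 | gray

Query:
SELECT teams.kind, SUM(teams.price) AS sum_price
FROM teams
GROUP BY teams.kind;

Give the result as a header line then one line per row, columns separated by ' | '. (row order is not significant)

== RESULT ==
teams.kind | sum_price
gold | 4
gray | 70
blue | 3

Derivation:
After GROUP BY (3 rows):
teams.kind | sum_price
gold | 4
gray | 70
blue | 3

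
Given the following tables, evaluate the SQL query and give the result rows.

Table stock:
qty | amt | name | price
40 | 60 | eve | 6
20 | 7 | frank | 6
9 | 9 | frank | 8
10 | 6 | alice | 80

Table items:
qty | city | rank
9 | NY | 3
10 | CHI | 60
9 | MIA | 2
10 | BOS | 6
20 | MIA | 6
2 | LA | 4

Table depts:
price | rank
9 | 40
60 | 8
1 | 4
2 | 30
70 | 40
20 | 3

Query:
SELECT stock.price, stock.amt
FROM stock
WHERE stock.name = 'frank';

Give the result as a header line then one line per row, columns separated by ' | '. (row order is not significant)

== RESULT ==
stock.price | stock.amt
6 | 7
8 | 9

Derivation:
After WHERE (2 rows):
stock.qty | stock.amt | stock.name | stock.price
20 | 7 | frank | 6
9 | 9 | frank | 8
After SELECT (2 rows):
stock.price | stock.amt
6 | 7
8 | 9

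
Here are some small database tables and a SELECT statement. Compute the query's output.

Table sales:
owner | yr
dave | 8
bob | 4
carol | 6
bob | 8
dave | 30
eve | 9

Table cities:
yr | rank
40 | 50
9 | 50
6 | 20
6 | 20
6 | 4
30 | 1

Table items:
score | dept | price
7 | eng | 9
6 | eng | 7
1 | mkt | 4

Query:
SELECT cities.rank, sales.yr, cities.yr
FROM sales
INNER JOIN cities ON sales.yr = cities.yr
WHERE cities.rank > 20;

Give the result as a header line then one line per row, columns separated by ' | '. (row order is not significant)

After JOIN cities (5 rows):
sales.owner | sales.yr | cities.yr | cities.rank
carol | 6 | 6 | 20
carol | 6 | 6 | 20
carol | 6 | 6 | 4
dave | 30 | 30 | 1
eve | 9 | 9 | 50
After WHERE (1 rows):
sales.owner | sales.yr | cities.yr | cities.rank
eve | 9 | 9 | 50
After SELECT (1 rows):
cities.rank | sales.yr | cities.yr
50 | 9 | 9

== RESULT ==
cities.rank | sales.yr | cities.yr
50 | 9 | 9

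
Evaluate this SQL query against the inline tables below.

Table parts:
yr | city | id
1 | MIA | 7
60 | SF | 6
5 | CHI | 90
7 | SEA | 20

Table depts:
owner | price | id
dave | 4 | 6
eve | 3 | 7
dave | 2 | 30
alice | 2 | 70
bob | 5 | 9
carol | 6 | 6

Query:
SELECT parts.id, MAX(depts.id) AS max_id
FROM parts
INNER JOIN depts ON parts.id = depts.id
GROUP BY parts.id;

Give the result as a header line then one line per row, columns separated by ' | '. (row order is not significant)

== RESULT ==
parts.id | max_id
7 | 7
6 | 6

Derivation:
After JOIN depts (3 rows):
parts.yr | parts.city | parts.id | depts.owner | depts.price | depts.id
1 | MIA | 7 | eve | 3 | 7
60 | SF | 6 | dave | 4 | 6
60 | SF | 6 | carol | 6 | 6
After GROUP BY (2 rows):
parts.id | max_id
7 | 7
6 | 6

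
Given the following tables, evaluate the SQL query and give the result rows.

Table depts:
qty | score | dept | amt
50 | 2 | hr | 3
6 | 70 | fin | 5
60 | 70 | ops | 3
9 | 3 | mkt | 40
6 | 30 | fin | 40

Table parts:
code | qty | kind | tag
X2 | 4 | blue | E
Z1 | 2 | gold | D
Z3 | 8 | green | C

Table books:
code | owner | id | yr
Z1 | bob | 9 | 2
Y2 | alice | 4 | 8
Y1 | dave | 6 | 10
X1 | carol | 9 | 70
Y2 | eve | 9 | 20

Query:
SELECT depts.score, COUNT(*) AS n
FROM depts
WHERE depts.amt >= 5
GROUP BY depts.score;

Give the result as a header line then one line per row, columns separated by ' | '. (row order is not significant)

After WHERE (3 rows):
depts.qty | depts.score | depts.dept | depts.amt
6 | 70 | fin | 5
9 | 3 | mkt | 40
6 | 30 | fin | 40
After GROUP BY (3 rows):
depts.score | n
70 | 1
3 | 1
30 | 1

== RESULT ==
depts.score | n
70 | 1
3 | 1
30 | 1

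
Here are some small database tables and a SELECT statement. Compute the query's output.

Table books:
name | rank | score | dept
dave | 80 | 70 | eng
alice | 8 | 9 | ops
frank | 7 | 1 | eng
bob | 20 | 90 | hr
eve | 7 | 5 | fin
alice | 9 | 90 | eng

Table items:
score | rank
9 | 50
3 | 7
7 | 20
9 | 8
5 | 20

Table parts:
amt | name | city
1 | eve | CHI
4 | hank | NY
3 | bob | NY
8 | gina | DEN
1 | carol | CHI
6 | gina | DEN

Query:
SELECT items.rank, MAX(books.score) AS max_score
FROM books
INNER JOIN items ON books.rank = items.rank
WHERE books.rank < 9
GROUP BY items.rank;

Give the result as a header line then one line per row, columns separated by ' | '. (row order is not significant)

After JOIN items (5 rows):
books.name | books.rank | books.score | books.dept | items.score | items.rank
alice | 8 | 9 | ops | 9 | 8
frank | 7 | 1 | eng | 3 | 7
bob | 20 | 90 | hr | 7 | 20
bob | 20 | 90 | hr | 5 | 20
eve | 7 | 5 | fin | 3 | 7
After WHERE (3 rows):
books.name | books.rank | books.score | books.dept | items.score | items.rank
alice | 8 | 9 | ops | 9 | 8
frank | 7 | 1 | eng | 3 | 7
eve | 7 | 5 | fin | 3 | 7
After GROUP BY (2 rows):
items.rank | max_score
8 | 9
7 | 5

== RESULT ==
items.rank | max_score
8 | 9
7 | 5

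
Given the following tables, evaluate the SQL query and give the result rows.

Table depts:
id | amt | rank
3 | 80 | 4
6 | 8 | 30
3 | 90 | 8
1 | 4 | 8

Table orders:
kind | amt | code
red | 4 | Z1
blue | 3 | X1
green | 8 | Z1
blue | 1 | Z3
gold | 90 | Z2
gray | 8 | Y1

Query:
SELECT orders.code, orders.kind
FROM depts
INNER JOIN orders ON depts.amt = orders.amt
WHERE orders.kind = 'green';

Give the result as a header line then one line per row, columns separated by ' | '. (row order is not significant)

== RESULT ==
orders.code | orders.kind
Z1 | green

Derivation:
After JOIN orders (4 rows):
depts.id | depts.amt | depts.rank | orders.kind | orders.amt | orders.code
6 | 8 | 30 | green | 8 | Z1
6 | 8 | 30 | gray | 8 | Y1
3 | 90 | 8 | gold | 90 | Z2
1 | 4 | 8 | red | 4 | Z1
After WHERE (1 rows):
depts.id | depts.amt | depts.rank | orders.kind | orders.amt | orders.code
6 | 8 | 30 | green | 8 | Z1
After SELECT (1 rows):
orders.code | orders.kind
Z1 | green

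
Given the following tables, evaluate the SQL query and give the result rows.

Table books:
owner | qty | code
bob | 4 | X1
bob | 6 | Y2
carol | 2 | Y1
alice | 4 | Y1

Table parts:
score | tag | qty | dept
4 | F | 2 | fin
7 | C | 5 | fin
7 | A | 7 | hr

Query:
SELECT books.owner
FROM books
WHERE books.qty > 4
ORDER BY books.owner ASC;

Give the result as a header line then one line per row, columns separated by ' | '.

After WHERE (1 rows):
books.owner | books.qty | books.code
bob | 6 | Y2
After SELECT (1 rows):
books.owner
bob
After ORDER BY (1 rows):
books.owner
bob

== RESULT ==
books.owner
bob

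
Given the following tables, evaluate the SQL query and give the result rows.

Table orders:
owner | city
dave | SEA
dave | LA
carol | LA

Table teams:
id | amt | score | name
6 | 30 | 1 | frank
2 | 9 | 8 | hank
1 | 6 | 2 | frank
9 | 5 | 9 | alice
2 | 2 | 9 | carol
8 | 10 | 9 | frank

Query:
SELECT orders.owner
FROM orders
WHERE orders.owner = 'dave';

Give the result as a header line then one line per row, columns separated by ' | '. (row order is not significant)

After WHERE (2 rows):
orders.owner | orders.city
dave | SEA
dave | LA
After SELECT (2 rows):
orders.owner
dave
dave

== RESULT ==
orders.owner
dave
dave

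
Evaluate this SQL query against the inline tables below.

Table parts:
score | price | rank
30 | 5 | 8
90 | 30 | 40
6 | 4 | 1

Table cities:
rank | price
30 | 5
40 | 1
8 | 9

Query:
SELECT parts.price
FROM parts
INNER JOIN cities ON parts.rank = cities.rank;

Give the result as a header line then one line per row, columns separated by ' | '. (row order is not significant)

== RESULT ==
parts.price
5
30

Derivation:
After JOIN cities (2 rows):
parts.score | parts.price | parts.rank | cities.rank | cities.price
30 | 5 | 8 | 8 | 9
90 | 30 | 40 | 40 | 1
After SELECT (2 rows):
parts.price
5
30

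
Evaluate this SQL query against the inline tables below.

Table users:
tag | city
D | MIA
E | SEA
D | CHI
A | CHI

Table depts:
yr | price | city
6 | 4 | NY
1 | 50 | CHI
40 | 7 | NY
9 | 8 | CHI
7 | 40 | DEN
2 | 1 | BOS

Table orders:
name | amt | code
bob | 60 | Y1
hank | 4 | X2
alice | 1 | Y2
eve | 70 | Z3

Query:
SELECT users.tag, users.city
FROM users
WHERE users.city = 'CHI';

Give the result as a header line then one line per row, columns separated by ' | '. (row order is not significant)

After WHERE (2 rows):
users.tag | users.city
D | CHI
A | CHI
After SELECT (2 rows):
users.tag | users.city
D | CHI
A | CHI

== RESULT ==
users.tag | users.city
D | CHI
A | CHI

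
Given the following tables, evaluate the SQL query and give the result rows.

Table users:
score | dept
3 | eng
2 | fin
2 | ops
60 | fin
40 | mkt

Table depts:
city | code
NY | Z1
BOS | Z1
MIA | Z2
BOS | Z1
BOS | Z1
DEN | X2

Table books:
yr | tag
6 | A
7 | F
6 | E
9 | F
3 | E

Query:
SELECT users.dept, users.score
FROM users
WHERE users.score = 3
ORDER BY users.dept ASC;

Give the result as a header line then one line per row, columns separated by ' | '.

== RESULT ==
users.dept | users.score
eng | 3

Derivation:
After WHERE (1 rows):
users.score | users.dept
3 | eng
After SELECT (1 rows):
users.dept | users.score
eng | 3
After ORDER BY (1 rows):
users.dept | users.score
eng | 3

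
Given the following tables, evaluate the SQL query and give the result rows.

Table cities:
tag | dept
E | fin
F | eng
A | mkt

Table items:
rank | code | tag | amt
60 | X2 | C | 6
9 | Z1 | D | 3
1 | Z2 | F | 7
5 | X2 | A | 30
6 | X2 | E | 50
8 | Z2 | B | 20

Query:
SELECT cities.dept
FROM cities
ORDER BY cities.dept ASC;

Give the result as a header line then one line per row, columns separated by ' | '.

== RESULT ==
cities.dept
eng
fin
mkt

Derivation:
After SELECT (3 rows):
cities.dept
fin
eng
mkt
After ORDER BY (3 rows):
cities.dept
eng
fin
mkt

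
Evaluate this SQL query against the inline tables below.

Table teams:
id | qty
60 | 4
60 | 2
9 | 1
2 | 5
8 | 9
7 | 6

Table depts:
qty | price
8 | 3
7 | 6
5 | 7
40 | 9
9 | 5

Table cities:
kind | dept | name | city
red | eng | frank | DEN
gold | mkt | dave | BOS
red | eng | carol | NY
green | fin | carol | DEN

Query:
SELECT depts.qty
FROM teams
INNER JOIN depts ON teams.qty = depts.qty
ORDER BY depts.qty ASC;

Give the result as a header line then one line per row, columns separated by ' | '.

After JOIN depts (2 rows):
teams.id | teams.qty | depts.qty | depts.price
2 | 5 | 5 | 7
8 | 9 | 9 | 5
After SELECT (2 rows):
depts.qty
5
9
After ORDER BY (2 rows):
depts.qty
5
9

== RESULT ==
depts.qty
5
9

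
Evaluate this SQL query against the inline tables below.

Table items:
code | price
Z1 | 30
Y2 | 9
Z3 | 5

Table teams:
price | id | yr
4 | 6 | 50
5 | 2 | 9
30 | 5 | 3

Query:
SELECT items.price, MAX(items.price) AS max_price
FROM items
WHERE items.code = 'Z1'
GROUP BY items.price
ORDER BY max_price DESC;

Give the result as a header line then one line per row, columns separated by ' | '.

After WHERE (1 rows):
items.code | items.price
Z1 | 30
After GROUP BY (1 rows):
items.price | max_price
30 | 30
After ORDER BY (1 rows):
items.price | max_price
30 | 30

== RESULT ==
items.price | max_price
30 | 30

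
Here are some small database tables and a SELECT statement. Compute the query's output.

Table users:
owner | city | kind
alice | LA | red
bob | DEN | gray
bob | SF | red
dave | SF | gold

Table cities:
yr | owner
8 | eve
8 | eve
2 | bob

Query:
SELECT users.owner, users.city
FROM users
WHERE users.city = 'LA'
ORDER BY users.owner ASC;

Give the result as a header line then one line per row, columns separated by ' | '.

After WHERE (1 rows):
users.owner | users.city | users.kind
alice | LA | red
After SELECT (1 rows):
users.owner | users.city
alice | LA
After ORDER BY (1 rows):
users.owner | users.city
alice | LA

== RESULT ==
users.owner | users.city
alice | LA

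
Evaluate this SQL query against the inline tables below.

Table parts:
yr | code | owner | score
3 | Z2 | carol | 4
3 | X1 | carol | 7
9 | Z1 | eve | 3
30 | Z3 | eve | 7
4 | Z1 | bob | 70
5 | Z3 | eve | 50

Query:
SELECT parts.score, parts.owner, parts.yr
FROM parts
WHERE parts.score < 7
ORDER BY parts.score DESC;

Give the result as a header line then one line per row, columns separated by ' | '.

== RESULT ==
parts.score | parts.owner | parts.yr
4 | carol | 3
3 | eve | 9

Derivation:
After WHERE (2 rows):
parts.yr | parts.code | parts.owner | parts.score
3 | Z2 | carol | 4
9 | Z1 | eve | 3
After SELECT (2 rows):
parts.score | parts.owner | parts.yr
4 | carol | 3
3 | eve | 9
After ORDER BY (2 rows):
parts.score | parts.owner | parts.yr
4 | carol | 3
3 | eve | 9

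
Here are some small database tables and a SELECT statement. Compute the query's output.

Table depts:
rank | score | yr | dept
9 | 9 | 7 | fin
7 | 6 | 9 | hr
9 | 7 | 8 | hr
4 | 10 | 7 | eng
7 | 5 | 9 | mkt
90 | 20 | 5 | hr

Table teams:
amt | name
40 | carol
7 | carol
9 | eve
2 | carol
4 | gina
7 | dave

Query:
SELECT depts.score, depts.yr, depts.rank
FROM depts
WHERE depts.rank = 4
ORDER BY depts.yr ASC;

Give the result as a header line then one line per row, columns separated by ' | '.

== RESULT ==
depts.score | depts.yr | depts.rank
10 | 7 | 4

Derivation:
After WHERE (1 rows):
depts.rank | depts.score | depts.yr | depts.dept
4 | 10 | 7 | eng
After SELECT (1 rows):
depts.score | depts.yr | depts.rank
10 | 7 | 4
After ORDER BY (1 rows):
depts.score | depts.yr | depts.rank
10 | 7 | 4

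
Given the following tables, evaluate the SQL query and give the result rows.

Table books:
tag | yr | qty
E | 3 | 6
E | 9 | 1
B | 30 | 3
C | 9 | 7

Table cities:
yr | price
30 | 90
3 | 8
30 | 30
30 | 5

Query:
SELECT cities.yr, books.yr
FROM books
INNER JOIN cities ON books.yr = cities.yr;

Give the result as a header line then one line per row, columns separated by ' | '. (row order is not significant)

== RESULT ==
cities.yr | books.yr
3 | 3
30 | 30
30 | 30
30 | 30

Derivation:
After JOIN cities (4 rows):
books.tag | books.yr | books.qty | cities.yr | cities.price
E | 3 | 6 | 3 | 8
B | 30 | 3 | 30 | 90
B | 30 | 3 | 30 | 30
B | 30 | 3 | 30 | 5
After SELECT (4 rows):
cities.yr | books.yr
3 | 3
30 | 30
30 | 30
30 | 30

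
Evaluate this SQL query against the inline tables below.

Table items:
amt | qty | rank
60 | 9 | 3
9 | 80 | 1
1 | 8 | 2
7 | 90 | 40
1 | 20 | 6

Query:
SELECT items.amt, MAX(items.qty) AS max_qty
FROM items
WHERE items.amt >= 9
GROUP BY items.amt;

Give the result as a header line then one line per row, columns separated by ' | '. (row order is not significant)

After WHERE (2 rows):
items.amt | items.qty | items.rank
60 | 9 | 3
9 | 80 | 1
After GROUP BY (2 rows):
items.amt | max_qty
60 | 9
9 | 80

== RESULT ==
items.amt | max_qty
60 | 9
9 | 80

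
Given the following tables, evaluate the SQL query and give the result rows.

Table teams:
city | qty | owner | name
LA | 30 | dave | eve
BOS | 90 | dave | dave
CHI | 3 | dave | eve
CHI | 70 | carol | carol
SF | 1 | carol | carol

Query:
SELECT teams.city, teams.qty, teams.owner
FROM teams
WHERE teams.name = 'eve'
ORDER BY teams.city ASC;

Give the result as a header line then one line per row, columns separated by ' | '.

After WHERE (2 rows):
teams.city | teams.qty | teams.owner | teams.name
LA | 30 | dave | eve
CHI | 3 | dave | eve
After SELECT (2 rows):
teams.city | teams.qty | teams.owner
LA | 30 | dave
CHI | 3 | dave
After ORDER BY (2 rows):
teams.city | teams.qty | teams.owner
CHI | 3 | dave
LA | 30 | dave

== RESULT ==
teams.city | teams.qty | teams.owner
CHI | 3 | dave
LA | 30 | dave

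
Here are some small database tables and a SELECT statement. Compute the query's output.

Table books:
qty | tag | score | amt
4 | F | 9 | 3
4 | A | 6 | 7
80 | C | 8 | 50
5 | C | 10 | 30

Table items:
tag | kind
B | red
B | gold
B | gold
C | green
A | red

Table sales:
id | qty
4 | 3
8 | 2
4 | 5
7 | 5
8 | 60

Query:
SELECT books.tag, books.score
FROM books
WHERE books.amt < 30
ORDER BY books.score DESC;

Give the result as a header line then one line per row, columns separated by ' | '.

== RESULT ==
books.tag | books.score
F | 9
A | 6

Derivation:
After WHERE (2 rows):
books.qty | books.tag | books.score | books.amt
4 | F | 9 | 3
4 | A | 6 | 7
After SELECT (2 rows):
books.tag | books.score
F | 9
A | 6
After ORDER BY (2 rows):
books.tag | books.score
F | 9
A | 6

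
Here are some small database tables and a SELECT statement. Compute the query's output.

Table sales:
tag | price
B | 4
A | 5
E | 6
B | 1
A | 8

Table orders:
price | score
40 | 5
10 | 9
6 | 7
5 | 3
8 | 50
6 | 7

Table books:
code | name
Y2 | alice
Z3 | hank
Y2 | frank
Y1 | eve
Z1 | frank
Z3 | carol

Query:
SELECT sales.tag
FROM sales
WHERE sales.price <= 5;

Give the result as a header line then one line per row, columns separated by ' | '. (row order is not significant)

== RESULT ==
sales.tag
B
A
B

Derivation:
After WHERE (3 rows):
sales.tag | sales.price
B | 4
A | 5
B | 1
After SELECT (3 rows):
sales.tag
B
A
B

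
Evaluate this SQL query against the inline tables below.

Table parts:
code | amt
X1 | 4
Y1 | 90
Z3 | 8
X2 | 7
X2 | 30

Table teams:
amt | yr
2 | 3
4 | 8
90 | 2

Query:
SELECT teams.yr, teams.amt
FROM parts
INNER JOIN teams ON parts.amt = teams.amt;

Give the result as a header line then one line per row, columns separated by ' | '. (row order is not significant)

== RESULT ==
teams.yr | teams.amt
8 | 4
2 | 90

Derivation:
After JOIN teams (2 rows):
parts.code | parts.amt | teams.amt | teams.yr
X1 | 4 | 4 | 8
Y1 | 90 | 90 | 2
After SELECT (2 rows):
teams.yr | teams.amt
8 | 4
2 | 90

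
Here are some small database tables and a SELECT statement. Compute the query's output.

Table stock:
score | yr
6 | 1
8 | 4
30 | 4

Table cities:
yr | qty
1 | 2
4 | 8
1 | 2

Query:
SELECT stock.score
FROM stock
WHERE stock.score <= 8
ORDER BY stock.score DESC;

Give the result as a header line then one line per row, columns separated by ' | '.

== RESULT ==
stock.score
8
6

Derivation:
After WHERE (2 rows):
stock.score | stock.yr
6 | 1
8 | 4
After SELECT (2 rows):
stock.score
6
8
After ORDER BY (2 rows):
stock.score
8
6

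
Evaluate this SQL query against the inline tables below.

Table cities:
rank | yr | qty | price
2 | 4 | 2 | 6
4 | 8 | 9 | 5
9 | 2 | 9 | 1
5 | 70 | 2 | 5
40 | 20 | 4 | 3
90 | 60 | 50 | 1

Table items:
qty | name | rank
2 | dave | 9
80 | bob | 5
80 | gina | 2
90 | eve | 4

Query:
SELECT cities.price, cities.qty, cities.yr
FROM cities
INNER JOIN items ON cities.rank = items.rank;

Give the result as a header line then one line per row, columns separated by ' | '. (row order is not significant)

== RESULT ==
cities.price | cities.qty | cities.yr
6 | 2 | 4
5 | 9 | 8
1 | 9 | 2
5 | 2 | 70

Derivation:
After JOIN items (4 rows):
cities.rank | cities.yr | cities.qty | cities.price | items.qty | items.name | items.rank
2 | 4 | 2 | 6 | 80 | gina | 2
4 | 8 | 9 | 5 | 90 | eve | 4
9 | 2 | 9 | 1 | 2 | dave | 9
5 | 70 | 2 | 5 | 80 | bob | 5
After SELECT (4 rows):
cities.price | cities.qty | cities.yr
6 | 2 | 4
5 | 9 | 8
1 | 9 | 2
5 | 2 | 70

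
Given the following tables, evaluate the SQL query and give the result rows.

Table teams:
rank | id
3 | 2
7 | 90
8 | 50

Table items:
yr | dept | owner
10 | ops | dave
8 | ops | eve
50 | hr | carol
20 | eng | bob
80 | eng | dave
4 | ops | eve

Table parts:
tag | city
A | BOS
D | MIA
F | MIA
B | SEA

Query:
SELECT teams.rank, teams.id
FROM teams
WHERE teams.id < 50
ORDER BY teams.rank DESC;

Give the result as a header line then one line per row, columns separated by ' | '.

== RESULT ==
teams.rank | teams.id
3 | 2

Derivation:
After WHERE (1 rows):
teams.rank | teams.id
3 | 2
After SELECT (1 rows):
teams.rank | teams.id
3 | 2
After ORDER BY (1 rows):
teams.rank | teams.id
3 | 2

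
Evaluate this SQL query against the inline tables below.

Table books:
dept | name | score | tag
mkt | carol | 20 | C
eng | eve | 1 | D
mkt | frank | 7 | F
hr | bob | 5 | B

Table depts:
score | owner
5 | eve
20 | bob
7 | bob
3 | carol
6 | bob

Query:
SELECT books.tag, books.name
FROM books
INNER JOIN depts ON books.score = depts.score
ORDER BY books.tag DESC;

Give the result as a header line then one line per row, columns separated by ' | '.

== RESULT ==
books.tag | books.name
F | frank
C | carol
B | bob

Derivation:
After JOIN depts (3 rows):
books.dept | books.name | books.score | books.tag | depts.score | depts.owner
mkt | carol | 20 | C | 20 | bob
mkt | frank | 7 | F | 7 | bob
hr | bob | 5 | B | 5 | eve
After SELECT (3 rows):
books.tag | books.name
C | carol
F | frank
B | bob
After ORDER BY (3 rows):
books.tag | books.name
F | frank
C | carol
B | bob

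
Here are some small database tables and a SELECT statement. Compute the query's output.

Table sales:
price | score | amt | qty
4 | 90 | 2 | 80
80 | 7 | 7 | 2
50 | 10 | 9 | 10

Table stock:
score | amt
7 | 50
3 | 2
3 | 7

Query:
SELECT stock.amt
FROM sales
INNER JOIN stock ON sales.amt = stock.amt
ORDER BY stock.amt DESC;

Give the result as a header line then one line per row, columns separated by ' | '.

After JOIN stock (2 rows):
sales.price | sales.score | sales.amt | sales.qty | stock.score | stock.amt
4 | 90 | 2 | 80 | 3 | 2
80 | 7 | 7 | 2 | 3 | 7
After SELECT (2 rows):
stock.amt
2
7
After ORDER BY (2 rows):
stock.amt
7
2

== RESULT ==
stock.amt
7
2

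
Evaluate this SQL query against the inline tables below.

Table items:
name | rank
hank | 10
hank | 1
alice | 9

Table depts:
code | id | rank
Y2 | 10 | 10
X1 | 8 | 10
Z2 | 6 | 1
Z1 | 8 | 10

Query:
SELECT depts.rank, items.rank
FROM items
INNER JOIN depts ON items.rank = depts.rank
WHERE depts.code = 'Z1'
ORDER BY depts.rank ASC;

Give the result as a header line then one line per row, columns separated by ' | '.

After JOIN depts (4 rows):
items.name | items.rank | depts.code | depts.id | depts.rank
hank | 10 | Y2 | 10 | 10
hank | 10 | X1 | 8 | 10
hank | 10 | Z1 | 8 | 10
hank | 1 | Z2 | 6 | 1
After WHERE (1 rows):
items.name | items.rank | depts.code | depts.id | depts.rank
hank | 10 | Z1 | 8 | 10
After SELECT (1 rows):
depts.rank | items.rank
10 | 10
After ORDER BY (1 rows):
depts.rank | items.rank
10 | 10

== RESULT ==
depts.rank | items.rank
10 | 10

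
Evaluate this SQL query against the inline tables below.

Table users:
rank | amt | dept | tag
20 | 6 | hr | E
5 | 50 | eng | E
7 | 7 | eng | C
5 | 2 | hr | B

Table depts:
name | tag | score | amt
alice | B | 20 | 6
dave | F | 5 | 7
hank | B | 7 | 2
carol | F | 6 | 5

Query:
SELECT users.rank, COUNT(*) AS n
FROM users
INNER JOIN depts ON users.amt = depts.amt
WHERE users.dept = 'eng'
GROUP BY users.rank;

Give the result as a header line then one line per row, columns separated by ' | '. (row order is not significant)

== RESULT ==
users.rank | n
7 | 1

Derivation:
After JOIN depts (3 rows):
users.rank | users.amt | users.dept | users.tag | depts.name | depts.tag | depts.score | depts.amt
20 | 6 | hr | E | alice | B | 20 | 6
7 | 7 | eng | C | dave | F | 5 | 7
5 | 2 | hr | B | hank | B | 7 | 2
After WHERE (1 rows):
users.rank | users.amt | users.dept | users.tag | depts.name | depts.tag | depts.score | depts.amt
7 | 7 | eng | C | dave | F | 5 | 7
After GROUP BY (1 rows):
users.rank | n
7 | 1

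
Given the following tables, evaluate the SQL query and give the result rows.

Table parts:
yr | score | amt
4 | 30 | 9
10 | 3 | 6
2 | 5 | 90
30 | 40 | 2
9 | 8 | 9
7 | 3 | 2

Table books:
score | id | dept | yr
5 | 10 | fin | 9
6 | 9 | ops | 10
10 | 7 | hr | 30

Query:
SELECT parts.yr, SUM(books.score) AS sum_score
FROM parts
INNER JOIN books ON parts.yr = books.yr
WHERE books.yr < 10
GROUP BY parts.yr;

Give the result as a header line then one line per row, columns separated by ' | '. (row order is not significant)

After JOIN books (3 rows):
parts.yr | parts.score | parts.amt | books.score | books.id | books.dept | books.yr
10 | 3 | 6 | 6 | 9 | ops | 10
30 | 40 | 2 | 10 | 7 | hr | 30
9 | 8 | 9 | 5 | 10 | fin | 9
After WHERE (1 rows):
parts.yr | parts.score | parts.amt | books.score | books.id | books.dept | books.yr
9 | 8 | 9 | 5 | 10 | fin | 9
After GROUP BY (1 rows):
parts.yr | sum_score
9 | 5

== RESULT ==
parts.yr | sum_score
9 | 5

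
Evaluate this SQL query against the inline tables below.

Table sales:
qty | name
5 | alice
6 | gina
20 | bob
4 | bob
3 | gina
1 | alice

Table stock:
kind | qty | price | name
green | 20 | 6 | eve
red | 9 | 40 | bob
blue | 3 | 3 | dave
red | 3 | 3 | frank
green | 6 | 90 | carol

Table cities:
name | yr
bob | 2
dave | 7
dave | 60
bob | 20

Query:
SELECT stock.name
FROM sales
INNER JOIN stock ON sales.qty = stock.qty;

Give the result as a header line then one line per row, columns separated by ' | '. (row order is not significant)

After JOIN stock (4 rows):
sales.qty | sales.name | stock.kind | stock.qty | stock.price | stock.name
6 | gina | green | 6 | 90 | carol
20 | bob | green | 20 | 6 | eve
3 | gina | blue | 3 | 3 | dave
3 | gina | red | 3 | 3 | frank
After SELECT (4 rows):
stock.name
carol
eve
dave
frank

== RESULT ==
stock.name
carol
eve
dave
frank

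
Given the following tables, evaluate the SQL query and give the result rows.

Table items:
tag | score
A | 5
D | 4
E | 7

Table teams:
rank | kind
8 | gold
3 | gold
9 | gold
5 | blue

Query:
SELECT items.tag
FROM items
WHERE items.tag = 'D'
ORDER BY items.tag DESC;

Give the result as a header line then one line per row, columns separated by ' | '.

== RESULT ==
items.tag
D

Derivation:
After WHERE (1 rows):
items.tag | items.score
D | 4
After SELECT (1 rows):
items.tag
D
After ORDER BY (1 rows):
items.tag
D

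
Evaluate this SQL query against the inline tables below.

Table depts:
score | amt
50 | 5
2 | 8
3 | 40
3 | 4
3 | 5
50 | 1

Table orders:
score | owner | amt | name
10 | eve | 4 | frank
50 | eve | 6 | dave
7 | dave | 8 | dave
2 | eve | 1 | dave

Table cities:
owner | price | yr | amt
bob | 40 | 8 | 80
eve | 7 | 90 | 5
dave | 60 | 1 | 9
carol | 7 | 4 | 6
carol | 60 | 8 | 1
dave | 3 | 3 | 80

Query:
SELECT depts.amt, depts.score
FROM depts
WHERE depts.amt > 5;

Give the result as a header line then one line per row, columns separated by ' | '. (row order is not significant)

== RESULT ==
depts.amt | depts.score
8 | 2
40 | 3

Derivation:
After WHERE (2 rows):
depts.score | depts.amt
2 | 8
3 | 40
After SELECT (2 rows):
depts.amt | depts.score
8 | 2
40 | 3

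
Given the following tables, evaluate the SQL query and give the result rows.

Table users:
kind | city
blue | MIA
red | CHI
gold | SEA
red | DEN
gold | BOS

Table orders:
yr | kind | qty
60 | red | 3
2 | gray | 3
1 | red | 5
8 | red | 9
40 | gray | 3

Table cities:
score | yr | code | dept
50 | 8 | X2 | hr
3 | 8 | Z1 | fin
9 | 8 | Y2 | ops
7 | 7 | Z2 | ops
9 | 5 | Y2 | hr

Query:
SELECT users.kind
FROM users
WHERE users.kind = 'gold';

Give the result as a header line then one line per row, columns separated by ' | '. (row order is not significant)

== RESULT ==
users.kind
gold
gold

Derivation:
After WHERE (2 rows):
users.kind | users.city
gold | SEA
gold | BOS
After SELECT (2 rows):
users.kind
gold
gold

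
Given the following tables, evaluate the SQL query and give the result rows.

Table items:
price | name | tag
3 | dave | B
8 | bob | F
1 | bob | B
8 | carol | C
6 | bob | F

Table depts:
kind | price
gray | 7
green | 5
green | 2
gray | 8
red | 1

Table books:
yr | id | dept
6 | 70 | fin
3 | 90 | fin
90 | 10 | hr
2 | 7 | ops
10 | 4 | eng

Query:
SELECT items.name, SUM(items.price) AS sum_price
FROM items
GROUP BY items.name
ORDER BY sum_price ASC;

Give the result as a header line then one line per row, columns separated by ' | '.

== RESULT ==
items.name | sum_price
dave | 3
carol | 8
bob | 15

Derivation:
After GROUP BY (3 rows):
items.name | sum_price
dave | 3
bob | 15
carol | 8
After ORDER BY (3 rows):
items.name | sum_price
dave | 3
carol | 8
bob | 15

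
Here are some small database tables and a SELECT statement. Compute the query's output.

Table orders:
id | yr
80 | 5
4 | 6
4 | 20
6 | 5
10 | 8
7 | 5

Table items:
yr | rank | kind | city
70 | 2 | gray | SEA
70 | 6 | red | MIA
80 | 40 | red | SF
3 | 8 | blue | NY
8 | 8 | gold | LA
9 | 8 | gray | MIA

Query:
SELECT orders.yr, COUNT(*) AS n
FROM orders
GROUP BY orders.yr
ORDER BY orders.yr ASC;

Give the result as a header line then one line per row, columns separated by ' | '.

== RESULT ==
orders.yr | n
5 | 3
6 | 1
8 | 1
20 | 1

Derivation:
After GROUP BY (4 rows):
orders.yr | n
5 | 3
6 | 1
20 | 1
8 | 1
After ORDER BY (4 rows):
orders.yr | n
5 | 3
6 | 1
8 | 1
20 | 1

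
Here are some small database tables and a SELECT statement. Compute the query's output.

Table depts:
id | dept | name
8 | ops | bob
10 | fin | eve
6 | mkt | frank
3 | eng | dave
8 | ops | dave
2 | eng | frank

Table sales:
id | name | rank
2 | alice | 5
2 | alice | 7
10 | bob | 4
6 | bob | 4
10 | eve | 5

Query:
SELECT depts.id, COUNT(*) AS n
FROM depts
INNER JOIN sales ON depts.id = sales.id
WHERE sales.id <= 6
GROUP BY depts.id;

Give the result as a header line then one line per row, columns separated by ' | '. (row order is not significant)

After JOIN sales (5 rows):
depts.id | depts.dept | depts.name | sales.id | sales.name | sales.rank
10 | fin | eve | 10 | bob | 4
10 | fin | eve | 10 | eve | 5
6 | mkt | frank | 6 | bob | 4
2 | eng | frank | 2 | alice | 5
2 | eng | frank | 2 | alice | 7
After WHERE (3 rows):
depts.id | depts.dept | depts.name | sales.id | sales.name | sales.rank
6 | mkt | frank | 6 | bob | 4
2 | eng | frank | 2 | alice | 5
2 | eng | frank | 2 | alice | 7
After GROUP BY (2 rows):
depts.id | n
6 | 1
2 | 2

== RESULT ==
depts.id | n
6 | 1
2 | 2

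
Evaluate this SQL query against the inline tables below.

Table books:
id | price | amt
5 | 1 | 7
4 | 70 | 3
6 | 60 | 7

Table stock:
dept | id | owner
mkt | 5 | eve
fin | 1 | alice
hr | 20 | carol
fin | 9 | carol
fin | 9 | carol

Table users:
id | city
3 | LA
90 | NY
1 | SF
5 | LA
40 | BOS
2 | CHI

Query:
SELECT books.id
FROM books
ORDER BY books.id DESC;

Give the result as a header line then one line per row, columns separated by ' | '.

After SELECT (3 rows):
books.id
5
4
6
After ORDER BY (3 rows):
books.id
6
5
4

== RESULT ==
books.id
6
5
4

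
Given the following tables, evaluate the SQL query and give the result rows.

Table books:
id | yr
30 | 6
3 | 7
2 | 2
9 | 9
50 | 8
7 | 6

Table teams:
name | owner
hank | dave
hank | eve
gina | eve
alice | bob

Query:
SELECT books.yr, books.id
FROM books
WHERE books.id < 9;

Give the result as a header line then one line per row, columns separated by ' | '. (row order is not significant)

== RESULT ==
books.yr | books.id
7 | 3
2 | 2
6 | 7

Derivation:
After WHERE (3 rows):
books.id | books.yr
3 | 7
2 | 2
7 | 6
After SELECT (3 rows):
books.yr | books.id
7 | 3
2 | 2
6 | 7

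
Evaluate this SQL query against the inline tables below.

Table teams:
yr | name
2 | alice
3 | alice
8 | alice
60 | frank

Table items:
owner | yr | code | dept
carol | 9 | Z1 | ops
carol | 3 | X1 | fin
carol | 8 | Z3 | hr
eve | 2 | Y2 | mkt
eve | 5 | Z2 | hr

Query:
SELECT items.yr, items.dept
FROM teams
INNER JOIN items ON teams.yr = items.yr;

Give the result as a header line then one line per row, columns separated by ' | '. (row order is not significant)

After JOIN items (3 rows):
teams.yr | teams.name | items.owner | items.yr | items.code | items.dept
2 | alice | eve | 2 | Y2 | mkt
3 | alice | carol | 3 | X1 | fin
8 | alice | carol | 8 | Z3 | hr
After SELECT (3 rows):
items.yr | items.dept
2 | mkt
3 | fin
8 | hr

== RESULT ==
items.yr | items.dept
2 | mkt
3 | fin
8 | hr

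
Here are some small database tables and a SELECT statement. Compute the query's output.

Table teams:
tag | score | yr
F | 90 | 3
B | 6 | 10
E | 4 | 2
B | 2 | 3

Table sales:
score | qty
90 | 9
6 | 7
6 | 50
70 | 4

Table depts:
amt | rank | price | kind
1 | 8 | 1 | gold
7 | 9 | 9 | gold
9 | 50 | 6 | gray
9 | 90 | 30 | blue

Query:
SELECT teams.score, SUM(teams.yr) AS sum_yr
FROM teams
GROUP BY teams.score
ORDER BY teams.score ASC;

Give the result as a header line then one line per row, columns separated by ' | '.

After GROUP BY (4 rows):
teams.score | sum_yr
90 | 3
6 | 10
4 | 2
2 | 3
After ORDER BY (4 rows):
teams.score | sum_yr
2 | 3
4 | 2
6 | 10
90 | 3

== RESULT ==
teams.score | sum_yr
2 | 3
4 | 2
6 | 10
90 | 3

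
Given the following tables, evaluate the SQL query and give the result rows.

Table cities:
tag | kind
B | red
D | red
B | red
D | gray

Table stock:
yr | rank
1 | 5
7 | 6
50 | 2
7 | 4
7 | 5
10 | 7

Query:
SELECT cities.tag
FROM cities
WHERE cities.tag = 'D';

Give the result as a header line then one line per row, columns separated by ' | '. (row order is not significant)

== RESULT ==
cities.tag
D
D

Derivation:
After WHERE (2 rows):
cities.tag | cities.kind
D | red
D | gray
After SELECT (2 rows):
cities.tag
D
D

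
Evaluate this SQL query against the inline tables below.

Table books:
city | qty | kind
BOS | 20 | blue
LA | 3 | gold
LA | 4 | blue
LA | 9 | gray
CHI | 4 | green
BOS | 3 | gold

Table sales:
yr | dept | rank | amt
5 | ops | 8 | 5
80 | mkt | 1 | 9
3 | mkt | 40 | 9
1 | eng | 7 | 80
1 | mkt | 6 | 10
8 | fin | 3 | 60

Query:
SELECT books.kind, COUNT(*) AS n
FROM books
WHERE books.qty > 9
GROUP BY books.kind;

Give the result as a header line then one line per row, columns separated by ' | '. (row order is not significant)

After WHERE (1 rows):
books.city | books.qty | books.kind
BOS | 20 | blue
After GROUP BY (1 rows):
books.kind | n
blue | 1

== RESULT ==
books.kind | n
blue | 1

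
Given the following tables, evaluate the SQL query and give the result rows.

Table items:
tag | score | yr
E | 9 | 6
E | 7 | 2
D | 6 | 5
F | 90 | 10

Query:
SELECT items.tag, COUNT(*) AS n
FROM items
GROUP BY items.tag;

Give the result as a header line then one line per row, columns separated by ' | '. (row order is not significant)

== RESULT ==
items.tag | n
E | 2
D | 1
F | 1

Derivation:
After GROUP BY (3 rows):
items.tag | n
E | 2
D | 1
F | 1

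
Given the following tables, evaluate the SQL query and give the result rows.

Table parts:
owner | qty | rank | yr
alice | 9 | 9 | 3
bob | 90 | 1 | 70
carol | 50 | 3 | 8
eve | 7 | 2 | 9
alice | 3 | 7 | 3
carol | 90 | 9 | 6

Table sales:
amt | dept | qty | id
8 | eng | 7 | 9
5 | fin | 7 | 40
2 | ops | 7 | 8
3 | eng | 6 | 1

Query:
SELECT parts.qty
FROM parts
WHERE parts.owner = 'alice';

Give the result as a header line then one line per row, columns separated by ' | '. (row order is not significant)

After WHERE (2 rows):
parts.owner | parts.qty | parts.rank | parts.yr
alice | 9 | 9 | 3
alice | 3 | 7 | 3
After SELECT (2 rows):
parts.qty
9
3

== RESULT ==
parts.qty
9
3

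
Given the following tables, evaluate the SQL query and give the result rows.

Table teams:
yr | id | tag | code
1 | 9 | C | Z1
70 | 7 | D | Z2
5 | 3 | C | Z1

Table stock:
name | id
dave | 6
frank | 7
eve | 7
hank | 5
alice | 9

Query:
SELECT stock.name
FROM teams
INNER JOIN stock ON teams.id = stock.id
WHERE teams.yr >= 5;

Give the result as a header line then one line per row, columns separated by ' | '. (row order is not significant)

== RESULT ==
stock.name
frank
eve

Derivation:
After JOIN stock (3 rows):
teams.yr | teams.id | teams.tag | teams.code | stock.name | stock.id
1 | 9 | C | Z1 | alice | 9
70 | 7 | D | Z2 | frank | 7
70 | 7 | D | Z2 | eve | 7
After WHERE (2 rows):
teams.yr | teams.id | teams.tag | teams.code | stock.name | stock.id
70 | 7 | D | Z2 | frank | 7
70 | 7 | D | Z2 | eve | 7
After SELECT (2 rows):
stock.name
frank
eve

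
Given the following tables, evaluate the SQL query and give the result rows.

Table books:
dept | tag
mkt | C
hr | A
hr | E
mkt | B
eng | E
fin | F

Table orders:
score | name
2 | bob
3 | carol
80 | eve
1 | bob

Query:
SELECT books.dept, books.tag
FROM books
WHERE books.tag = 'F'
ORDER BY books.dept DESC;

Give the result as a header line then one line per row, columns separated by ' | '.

After WHERE (1 rows):
books.dept | books.tag
fin | F
After SELECT (1 rows):
books.dept | books.tag
fin | F
After ORDER BY (1 rows):
books.dept | books.tag
fin | F

== RESULT ==
books.dept | books.tag
fin | F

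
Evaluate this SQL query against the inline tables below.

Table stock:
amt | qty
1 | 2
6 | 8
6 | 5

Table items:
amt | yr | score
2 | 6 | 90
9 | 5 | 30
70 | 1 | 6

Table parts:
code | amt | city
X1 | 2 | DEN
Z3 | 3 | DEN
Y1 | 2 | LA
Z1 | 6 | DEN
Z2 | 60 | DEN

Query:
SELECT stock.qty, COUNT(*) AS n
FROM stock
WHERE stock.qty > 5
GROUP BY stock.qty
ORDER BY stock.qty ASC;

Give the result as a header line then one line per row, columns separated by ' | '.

== RESULT ==
stock.qty | n
8 | 1

Derivation:
After WHERE (1 rows):
stock.amt | stock.qty
6 | 8
After GROUP BY (1 rows):
stock.qty | n
8 | 1
After ORDER BY (1 rows):
stock.qty | n
8 | 1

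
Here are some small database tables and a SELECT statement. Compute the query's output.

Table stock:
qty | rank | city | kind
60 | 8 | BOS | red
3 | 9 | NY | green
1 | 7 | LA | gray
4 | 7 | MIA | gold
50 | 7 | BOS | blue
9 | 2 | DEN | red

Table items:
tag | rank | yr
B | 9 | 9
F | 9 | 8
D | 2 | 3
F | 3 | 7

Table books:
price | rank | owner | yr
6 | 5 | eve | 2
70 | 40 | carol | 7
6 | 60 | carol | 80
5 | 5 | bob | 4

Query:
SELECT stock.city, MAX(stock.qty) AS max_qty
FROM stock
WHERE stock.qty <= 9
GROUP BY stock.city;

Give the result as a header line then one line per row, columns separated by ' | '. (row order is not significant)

After WHERE (4 rows):
stock.qty | stock.rank | stock.city | stock.kind
3 | 9 | NY | green
1 | 7 | LA | gray
4 | 7 | MIA | gold
9 | 2 | DEN | red
After GROUP BY (4 rows):
stock.city | max_qty
NY | 3
LA | 1
MIA | 4
DEN | 9

== RESULT ==
stock.city | max_qty
NY | 3
LA | 1
MIA | 4
DEN | 9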